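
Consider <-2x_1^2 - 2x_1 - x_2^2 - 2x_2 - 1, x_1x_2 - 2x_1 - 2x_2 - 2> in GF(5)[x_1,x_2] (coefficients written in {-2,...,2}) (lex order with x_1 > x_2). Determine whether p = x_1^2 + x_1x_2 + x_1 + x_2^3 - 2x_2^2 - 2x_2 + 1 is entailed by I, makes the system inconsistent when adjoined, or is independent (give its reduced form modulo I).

x_1^2 + x_1x_2 + x_1 + x_2^3 - 2x_2^2 - 2x_2 + 1 lies in I (it reduces to 0).

First compute the reduced Gröbner basis of I by Buchberger's algorithm.
f_1 = -2x_1^2 - 2x_1 - x_2^2 - 2x_2 - 1, LT = x_1^2.
f_2 = x_1x_2 - 2x_1 - 2x_2 - 2, LT = x_1x_2.

S(f_1,f_2): lcm = x_1^2x_2. S = 2x_1^2 - 2x_1x_2 + 2x_1 - 2x_2^3 + x_2^2 - 2x_2.
  leading term x_1^2: subtract (-1)·f_1 from 2x_1^2 - 2x_1x_2 + 2x_1 - 2x_2^3 + x_2^2 - 2x_2 → -2x_1x_2 - 2x_2^3 + x_2 - 1
  leading term x_1x_2: subtract (-2)·f_2 from -2x_1x_2 - 2x_2^3 + x_2 - 1 → x_1 - 2x_2^3 + 2x_2
  leading term x_1: no divisor's leading term divides it; move x_1 to the remainder.
  leading term x_2^3: no divisor's leading term divides it; move -2x_2^3 to the remainder.
  leading term x_2: no divisor's leading term divides it; move 2x_2 to the remainder.
  remainder x_1 - 2x_2^3 + 2x_2 ≠ 0; add h_3 = x_1 - 2x_2^3 + 2x_2 to the basis.

S(f_2,h_3): lcm = x_1x_2. S = -2x_1 + 2x_2^4 - 2x_2^2 - 2x_2 - 2.
  leading term x_1: subtract (-2)·h_3 from -2x_1 + 2x_2^4 - 2x_2^2 - 2x_2 - 2 → 2x_2^4 + x_2^3 - 2x_2^2 + 2x_2 - 2
  leading term x_2^4: no divisor's leading term divides it; move 2x_2^4 to the remainder.
  leading term x_2^3: no divisor's leading term divides it; move x_2^3 to the remainder.
  leading term x_2^2: no divisor's leading term divides it; move -2x_2^2 to the remainder.
  leading term x_2: no divisor's leading term divides it; move 2x_2 to the remainder.
  leading term 1: no divisor's leading term divides it; move -2 to the remainder.
  remainder 2x_2^4 + x_2^3 - 2x_2^2 + 2x_2 - 2 ≠ 0; add h_4 = 2x_2^4 + x_2^3 - 2x_2^2 + 2x_2 - 2 to the basis.

The other S-polynomials (S(f_1,h_3), S(f_1,h_4), S(f_2,h_4), S(h_3,h_4)) all reduce to 0 modulo the current basis, so we have a Gröbner basis.
Inter-reduce: drop elements whose leading term is divisible by another's, tail-reduce, and make monic.
Reduced Gröbner basis: {x_1 - 2x_2^3 + 2x_2, x_2^4 - 2x_2^3 - x_2^2 + x_2 - 1}.
Label its elements g_1 = x_1 - 2x_2^3 + 2x_2, g_2 = x_2^4 - 2x_2^3 - x_2^2 + x_2 - 1.

Reduce p = x_1^2 + x_1x_2 + x_1 + x_2^3 - 2x_2^2 - 2x_2 + 1 modulo G:
  leading term x_1^2: subtract (x_1)·g_1 from x_1^2 + x_1x_2 + x_1 + x_2^3 - 2x_2^2 - 2x_2 + 1 → 2x_1x_2^3 - x_1x_2 + x_1 + x_2^3 - 2x_2^2 - 2x_2 + 1
  leading term x_1x_2^3: subtract (2x_2^3)·g_1 from 2x_1x_2^3 - x_1x_2 + x_1 + x_2^3 - 2x_2^2 - 2x_2 + 1 → -x_1x_2 + x_1 - x_2^6 + x_2^4 + x_2^3 - 2x_2^2 - 2x_2 + 1
  leading term x_1x_2: subtract (-x_2)·g_1 from -x_1x_2 + x_1 - x_2^6 + x_2^4 + x_2^3 - 2x_2^2 - 2x_2 + 1 → x_1 - x_2^6 - x_2^4 + x_2^3 - 2x_2 + 1
  leading term x_1: subtract (1)·g_1 from x_1 - x_2^6 - x_2^4 + x_2^3 - 2x_2 + 1 → -x_2^6 - x_2^4 - 2x_2^3 + x_2 + 1
  leading term x_2^6: subtract (-x_2^2)·g_2 from -x_2^6 - x_2^4 - 2x_2^3 + x_2 + 1 → -2x_2^5 - 2x_2^4 - x_2^3 - x_2^2 + x_2 + 1
  leading term x_2^5: subtract (-2x_2)·g_2 from -2x_2^5 - 2x_2^4 - x_2^3 - x_2^2 + x_2 + 1 → -x_2^4 + 2x_2^3 + x_2^2 - x_2 + 1
  leading term x_2^4: subtract (-1)·g_2 from -x_2^4 + 2x_2^3 + x_2^2 - x_2 + 1 → 0
  normal form = 0.
Since the normal form is 0, p ∈ I.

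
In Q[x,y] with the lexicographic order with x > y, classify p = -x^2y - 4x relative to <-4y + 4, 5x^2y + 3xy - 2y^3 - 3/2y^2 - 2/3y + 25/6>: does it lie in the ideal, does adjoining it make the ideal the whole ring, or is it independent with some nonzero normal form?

-x^2y - 4x is independent of I; its normal form modulo I is -17/5x.

First compute the reduced Gröbner basis of I by Buchberger's algorithm.
f_1 = -4y + 4, LT = y.
f_2 = 5x^2y + 3xy - 2y^3 - 3/2y^2 - 2/3y + 25/6, LT = x^2y.

S(f_1,f_2): lcm = x^2y. S = -x^2 - 3/5xy + 2/5y^3 + 3/10y^2 + 2/15y - 5/6.
  reduce S modulo (f_1, f_2):
  remainder -x^2 - 3/5x ≠ 0; add h_3 = -x^2 - 3/5x to the basis.

The other S-polynomials (S(f_1,h_3), S(f_2,h_3)) all reduce to 0 modulo the current basis, so we have a Gröbner basis.
Inter-reduce: drop elements whose leading term is divisible by another's, tail-reduce, and make monic.
Reduced Gröbner basis: {x^2 + 3/5x, y - 1}.
Label its elements g_1 = x^2 + 3/5x, g_2 = y - 1.

Reduce p = -x^2y - 4x modulo G:
  leading term x^2y: subtract (-y)·g_1 from -x^2y - 4x → 3/5xy - 4x
  leading term xy: subtract (3/5x)·g_2 from 3/5xy - 4x → -17/5x
  leading term x: no divisor's leading term divides it; move -17/5x to the remainder.
  normal form = -17/5x.
The normal form is nonzero, so p ∉ I. Since p minus its normal form lies in I, I + (p) = I + (r) where r = -17/5x; decide whether this ideal is the whole ring.
Run Buchberger on G together with r (pairs among the g_i already reduce to 0 since G is a Gröbner basis):
g_1 = x^2 + 3/5x, LT = x^2.
g_2 = y - 1, LT = y.
r = -17/5x, LT = x.

The S-polynomials (S(g_1,g_2), S(g_1,r), S(g_2,r)) all reduce to 0 modulo the current basis, so we have a Gröbner basis.
Inter-reduce: drop elements whose leading term is divisible by another's, tail-reduce, and make monic.
Reduced Gröbner basis: {x, y - 1}.
The reduced Gröbner basis of I + (p) is {x, y - 1} ≠ {1}, a proper ideal, so the enlarged system stays consistent: p is independent of I, with normal form -17/5x.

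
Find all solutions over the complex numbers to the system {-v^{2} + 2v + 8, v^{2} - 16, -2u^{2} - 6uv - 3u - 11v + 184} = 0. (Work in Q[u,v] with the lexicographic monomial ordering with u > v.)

Compute a lex Gröbner basis by Buchberger's algorithm.
f_1 = -v^{2} + 2v + 8, LT = v^{2}.
f_2 = v^{2} - 16, LT = v^{2}.
f_3 = -2u^{2} - 6uv - 3u - 11v + 184, LT = u^{2}.

S(f_1,f_2): lcm = v^{2}. S = -2v + 8.
  reduce S modulo (f_1, f_2, f_3):
  remainder -2v + 8 ≠ 0; add h_4 = -2v + 8 to the basis.

The other S-polynomials (S(f_1,f_3), S(f_2,f_3), S(f_1,h_4), S(f_2,h_4), S(f_3,h_4)) all reduce to 0 modulo the current basis, so we have a Gröbner basis.
Inter-reduce: drop elements whose leading term is divisible by another's, tail-reduce, and make monic.
Reduced Gröbner basis: {u^{2} + \tfrac{27}{2}u - 70, v - 4}.

Since the basis is lex-ordered, v - 4 is univariate in v. Its roots are {4}. Back-substituting each root into the other basis elements fixes the other coordinates.
  v = 4: the earlier basis element becomes u^{2} + \tfrac{27}{2}u - 70 = 0, giving u = -35/2, 4 — points (-35/2, 4), (4, 4).

{(-35/2, 4), (4, 4)}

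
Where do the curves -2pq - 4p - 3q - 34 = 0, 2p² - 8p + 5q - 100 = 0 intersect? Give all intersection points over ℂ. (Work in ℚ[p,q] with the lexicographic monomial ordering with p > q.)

{(-5, 2), (15/4 + sqrt(601)/4, 107/20 - 7*sqrt(601)/20), (15/4 - sqrt(601)/4, 107/20 + 7*sqrt(601)/20)}

Compute a lex Gröbner basis by Buchberger's algorithm.
f_1 = -2pq - 4p - 3q - 34, LT = pq.
f_2 = 2p² - 8p + 5q - 100, LT = p².

S(f_1,f_2): lcm = p²q. S = 2p² + 11/2pq + 17p - 5/2q² + 50q.
  leading term p²: subtract (1)·f_2 from 2p² + 11/2pq + 17p - 5/2q² + 50q → 11/2pq + 25p - 5/2q² + 45q + 100
  leading term pq: subtract (-11/4)·f_1 from 11/2pq + 25p - 5/2q² + 45q + 100 → 14p - 5/2q² + 147/4q + 13/2
  leading term p: no divisor's leading term divides it; move 14p to the remainder.
  leading term q²: no divisor's leading term divides it; move -5/2q² to the remainder.
  leading term q: no divisor's leading term divides it; move 147/4q to the remainder.
  leading term 1: no divisor's leading term divides it; move 13/2 to the remainder.
  remainder 14p - 5/2q² + 147/4q + 13/2 ≠ 0; add h_3 = 14p - 5/2q² + 147/4q + 13/2 to the basis.

S(f_1,h_3): lcm = pq. S = 2p + 5/28q³ - 21/8q² + 29/28q + 17.
  leading term p: subtract (1/7)·h_3 from 2p + 5/28q³ - 21/8q² + 29/28q + 17 → 5/28q³ - 127/56q² - 59/14q + 225/14
  leading term q³: no divisor's leading term divides it; move 5/28q³ to the remainder.
  leading term q²: no divisor's leading term divides it; move -127/56q² to the remainder.
  leading term q: no divisor's leading term divides it; move -59/14q to the remainder.
  leading term 1: no divisor's leading term divides it; move 225/14 to the remainder.
  remainder 5/28q³ - 127/56q² - 59/14q + 225/14 ≠ 0; add h_4 = 5/28q³ - 127/56q² - 59/14q + 225/14 to the basis.

The other S-polynomials (S(f_2,h_3), S(f_1,h_4), S(f_2,h_4), S(h_3,h_4)) all reduce to 0 modulo the current basis, so we have a Gröbner basis.
Inter-reduce: drop elements whose leading term is divisible by another's, tail-reduce, and make monic.
Reduced Gröbner basis: {p - 5/28q² + 21/8q + 13/28, q³ - 127/10q² - 118/5q + 90}.

The lex basis is triangular: the last element involves only q. Solving q³ - 127/10q² - 118/5q + 90 = 0 gives q ∈ {2, 107/20 - 7*sqrt(601)/20, 107/20 + 7*sqrt(601)/20}; substituting each value into the earlier elements determines the remaining variables.
  q = 2: the earlier basis element becomes p + 5 = 0, giving p = -5 — point (-5, 2).
  q = 107/20 - 7*sqrt(601)/20: the earlier basis element becomes p - sqrt(601)/4 - 15/4 = 0, giving p = 15/4 + sqrt(601)/4 — point (15/4 + sqrt(601)/4, 107/20 - 7*sqrt(601)/20).
  q = 107/20 + 7*sqrt(601)/20: the earlier basis element becomes p - 15/4 + sqrt(601)/4 = 0, giving p = 15/4 - sqrt(601)/4 — point (15/4 - sqrt(601)/4, 107/20 + 7*sqrt(601)/20).
Zero-dimensionality of the ideal guarantees finitely many solutions over ℂ.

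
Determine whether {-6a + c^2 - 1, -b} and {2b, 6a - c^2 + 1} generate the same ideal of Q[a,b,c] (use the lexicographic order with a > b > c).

Equality of ideals is decidable: compute both reduced Gröbner bases (unique for the ordering) and check whether they agree.
Buchberger on the first generating set:
f_1 = -6a + c^2 - 1, LT = a.
f_2 = -b, LT = b.

The S-polynomials (S(f_1,f_2)) all reduce to 0 modulo the current basis, so we have a Gröbner basis.
Inter-reduce: drop elements whose leading term is divisible by another's, tail-reduce, and make monic.
Reduced Gröbner basis: {a - 1/6c^2 + 1/6, b}.

Buchberger on the second generating set:
h_1 = 2b, LT = b.
h_2 = 6a - c^2 + 1, LT = a.

The S-polynomials (S(h_1,h_2)) all reduce to 0 modulo the current basis, so we have a Gröbner basis.
Inter-reduce: drop elements whose leading term is divisible by another's, tail-reduce, and make monic.
Reduced Gröbner basis: {a - 1/6c^2 + 1/6, b}.

The two bases agree; hence the ideals are identical.

Yes, the ideals are equal.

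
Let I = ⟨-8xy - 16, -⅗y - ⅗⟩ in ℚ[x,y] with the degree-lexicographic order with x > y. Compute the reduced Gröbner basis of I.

f_1 = -8xy - 16, LT = xy.
f_2 = -⅗y - ⅗, LT = y.

S(f_1,f_2): lcm = xy. S = -x + 2.
  leading term x: no divisor's leading term divides it; move -x to the remainder.
  leading term 1: no divisor's leading term divides it; move 2 to the remainder.
  remainder -x + 2 ≠ 0; add g_3 = -x + 2 to the basis.

The other S-polynomials (S(f_1,g_3), S(f_2,g_3)) all reduce to 0 modulo the current basis, so we have a Gröbner basis.
Inter-reduce: drop elements whose leading term is divisible by another's, tail-reduce, and make monic.

G = {x - 2, y + 1}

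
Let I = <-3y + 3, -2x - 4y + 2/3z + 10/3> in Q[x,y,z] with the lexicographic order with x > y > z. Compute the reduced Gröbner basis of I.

G = {x - 1/3z + 1/3, y - 1}

f_1 = -3y + 3, LT = y.
f_2 = -2x - 4y + 2/3z + 10/3, LT = x.

S(f_1,f_2): leading monomials are coprime, so the S-polynomial reduces to 0 (Buchberger's first criterion).
Every S-polynomial of the final basis reduces to 0, so we have a Gröbner basis.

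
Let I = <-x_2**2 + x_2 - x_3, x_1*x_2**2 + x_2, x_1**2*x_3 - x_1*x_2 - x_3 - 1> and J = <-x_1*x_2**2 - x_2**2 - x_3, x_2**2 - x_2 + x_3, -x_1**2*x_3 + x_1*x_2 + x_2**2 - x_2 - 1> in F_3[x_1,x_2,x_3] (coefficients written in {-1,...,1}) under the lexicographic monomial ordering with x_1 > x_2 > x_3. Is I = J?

Since reduced Gröbner bases are canonical representatives of ideals under a given ordering, it suffices to compute and compare them.
Buchberger on the first generating set:
f_1 = -x_2**2 + x_2 - x_3, LT = x_2**2.
f_2 = x_1*x_2**2 + x_2, LT = x_1*x_2**2.
f_3 = x_1**2*x_3 - x_1*x_2 - x_3 - 1, LT = x_1**2*x_3.

S(f_1,f_2): lcm = x_1*x_2**2. S = -x_1*x_2 + x_1*x_3 - x_2.
  reduce S modulo (f_1, f_2, f_3):
  remainder -x_1*x_2 + x_1*x_3 - x_2 ≠ 0; add g_4 = -x_1*x_2 + x_1*x_3 - x_2 to the basis.

S(f_2,f_3): lcm = x_1**2*x_2**2*x_3. S = x_1*x_2**3 + x_1*x_2*x_3 + x_2**2*x_3 + x_2**2.
  reduce S modulo (f_1, f_2, f_3, g_4):
  remainder x_2*x_3 - x_3**2 - x_3 ≠ 0; add g_5 = x_2*x_3 - x_3**2 - x_3 to the basis.

S(f_1,g_4): lcm = x_1*x_2**2. S = x_1*x_2*x_3 - x_1*x_2 + x_1*x_3 - x_2**2.
  reduce S modulo (f_1, f_2, f_3, g_4, g_5):
  remainder x_1*x_3**2 - x_3**2 ≠ 0; add g_6 = x_1*x_3**2 - x_3**2 to the basis.

S(f_1,g_5): lcm = x_2**2*x_3. S = x_2*x_3**2 + x_3**2.
  reduce S modulo (f_1, f_2, f_3, g_4, g_5, g_6):
  remainder x_3**3 - x_3**2 ≠ 0; add g_7 = x_3**3 - x_3**2 to the basis.

S(f_3,g_5): lcm = x_1**2*x_2*x_3. S = x_1**2*x_3**2 + x_1**2*x_3 - x_1*x_2**2 - x_2*x_3 - x_2.
  reduce S modulo (f_1, f_2, f_3, g_4, g_5, g_6, g_7):
  remainder x_1*x_3 - x_2 + 1 ≠ 0; add g_8 = x_1*x_3 - x_2 + 1 to the basis.

S(g_4,g_5): lcm = x_1*x_2*x_3. S = x_1*x_3 + x_2*x_3.
  reduce S modulo (f_1, f_2, f_3, g_4, g_5, g_6, g_7, g_8):
  remainder x_2 + x_3**2 + x_3 - 1 ≠ 0; add g_9 = x_2 + x_3**2 + x_3 - 1 to the basis.

S(f_3,g_8): lcm = x_1**2*x_3. S = -x_1 - x_3 - 1.
  reduce S modulo (f_1, f_2, f_3, g_4, g_5, g_6, g_7, g_8, g_9):
  remainder -x_1 - x_3 - 1 ≠ 0; add g_10 = -x_1 - x_3 - 1 to the basis.

The other S-polynomials (S(f_1,f_3), S(f_2,g_4), S(f_3,g_4), S(f_2,g_5), S(f_1,g_6), S(f_2,g_6), S(f_3,g_6), S(g_4,g_6), S(g_5,g_6), S(f_1,g_7), S(f_2,g_7), S(f_3,g_7), S(g_4,g_7), S(g_5,g_7), S(g_6,g_7), S(f_1,g_8), S(f_2,g_8), S(g_4,g_8), S(g_5,g_8), S(g_6,g_8), S(g_7,g_8), S(f_1,g_9), S(f_2,g_9), S(f_3,g_9), S(g_4,g_9), S(g_5,g_9), S(g_6,g_9), S(g_7,g_9), S(g_8,g_9), S(f_1,g_10), S(f_2,g_10), S(f_3,g_10), S(g_4,g_10), S(g_5,g_10), S(g_6,g_10), S(g_7,g_10), S(g_8,g_10), S(g_9,g_10)) all reduce to 0 modulo the current basis, so we have a Gröbner basis.
Inter-reduce: drop elements whose leading term is divisible by another's, tail-reduce, and make monic.
Reduced Gröbner basis: {x_1 + x_3 + 1, x_2 + x_3**2 + x_3 - 1, x_3**3 - x_3**2}.

Buchberger on the second generating set:
h_1 = -x_1*x_2**2 - x_2**2 - x_3, LT = x_1*x_2**2.
h_2 = x_2**2 - x_2 + x_3, LT = x_2**2.
h_3 = -x_1**2*x_3 + x_1*x_2 + x_2**2 - x_2 - 1, LT = x_1**2*x_3.

S(h_1,h_2): lcm = x_1*x_2**2. S = x_1*x_2 - x_1*x_3 + x_2**2 + x_3.
  reduce S modulo (h_1, h_2, h_3):
  remainder x_1*x_2 - x_1*x_3 + x_2 ≠ 0; add k_4 = x_1*x_2 - x_1*x_3 + x_2 to the basis.

S(h_1,h_3): lcm = x_1**2*x_2**2*x_3. S = x_1*x_2**3 + x_1*x_2**2*x_3 + x_1*x_3**2 + x_2**4 - x_2**3 - x_2**2.
  reduce S modulo (h_1, h_2, h_3, k_4):
  remainder x_1*x_3**2 + x_2*x_3 + x_2 + x_3**2 - x_3 ≠ 0; add k_5 = x_1*x_3**2 + x_2*x_3 + x_2 + x_3**2 - x_3 to the basis.

S(h_1,k_4): lcm = x_1*x_2**2. S = x_1*x_2*x_3 + x_3.
  reduce S modulo (h_1, h_2, h_3, k_4, k_5):
  remainder x_2*x_3 - x_2 - x_3**2 - x_3 ≠ 0; add k_6 = x_2*x_3 - x_2 - x_3**2 - x_3 to the basis.

S(h_1,k_5): lcm = x_1*x_2**2*x_3**2. S = -x_2**3*x_3 - x_2**3 + x_2**2*x_3 + x_3**3.
  reduce S modulo (h_1, h_2, h_3, k_4, k_5, k_6):
  remainder x_2 - x_3**3 ≠ 0; add k_7 = x_2 - x_3**3 to the basis.

S(h_3,k_6): lcm = x_1**2*x_2*x_3. S = x_1**2*x_2 + x_1**2*x_3**2 + x_1**2*x_3 - x_1*x_2**2 - x_2**3 + x_2**2 + x_2.
  reduce S modulo (h_1, h_2, h_3, k_4, k_5, k_6, k_7):
  remainder x_1*x_3 - x_3**3 + 1 ≠ 0; add k_8 = x_1*x_3 - x_3**3 + 1 to the basis.

S(k_4,k_6): lcm = x_1*x_2*x_3. S = x_1*x_2 + x_1*x_3 + x_2*x_3.
  reduce S modulo (h_1, h_2, h_3, k_4, k_5, k_6, k_7, k_8):
  remainder -x_3**3 + x_3**2 + x_3 + 1 ≠ 0; add k_9 = -x_3**3 + x_3**2 + x_3 + 1 to the basis.

S(h_3,k_8): lcm = x_1**2*x_3. S = -x_1*x_2 + x_1*x_3**3 - x_1 - x_2**2 + x_2 + 1.
  reduce S modulo (h_1, h_2, h_3, k_4, k_5, k_6, k_7, k_8, k_9):
  remainder -x_1 + x_3 + 1 ≠ 0; add k_10 = -x_1 + x_3 + 1 to the basis.

The other S-polynomials (S(h_2,h_3), S(h_2,k_4), S(h_3,k_4), S(h_2,k_5), S(h_3,k_5), S(k_4,k_5), S(h_1,k_6), S(h_2,k_6), S(k_5,k_6), S(h_1,k_7), S(h_2,k_7), S(h_3,k_7), S(k_4,k_7), S(k_5,k_7), S(k_6,k_7), S(h_1,k_8), S(h_2,k_8), S(k_4,k_8), S(k_5,k_8), S(k_6,k_8), S(k_7,k_8), S(h_1,k_9), S(h_2,k_9), S(h_3,k_9), S(k_4,k_9), S(k_5,k_9), S(k_6,k_9), S(k_7,k_9), S(k_8,k_9), S(h_1,k_10), S(h_2,k_10), S(h_3,k_10), S(k_4,k_10), S(k_5,k_10), S(k_6,k_10), S(k_7,k_10), S(k_8,k_10), S(k_9,k_10)) all reduce to 0 modulo the current basis, so we have a Gröbner basis.
Inter-reduce: drop elements whose leading term is divisible by another's, tail-reduce, and make monic.
Reduced Gröbner basis: {x_1 - x_3 - 1, x_2 - x_3**2 - x_3 - 1, x_3**3 - x_3**2 - x_3 - 1}.

These differ, so the ideals are not equal.

No, the ideals differ.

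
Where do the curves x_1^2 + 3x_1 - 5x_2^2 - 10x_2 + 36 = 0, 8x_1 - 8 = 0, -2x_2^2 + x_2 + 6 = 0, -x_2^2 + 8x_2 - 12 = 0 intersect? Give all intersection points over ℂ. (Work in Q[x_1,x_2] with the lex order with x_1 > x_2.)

Compute a lex Gröbner basis by Buchberger's algorithm.
f_1 = x_1^2 + 3x_1 - 5x_2^2 - 10x_2 + 36, LT = x_1^2.
f_2 = 8x_1 - 8, LT = x_1.
f_3 = -2x_2^2 + x_2 + 6, LT = x_2^2.
f_4 = -x_2^2 + 8x_2 - 12, LT = x_2^2.

S(f_1,f_2): lcm = x_1^2. S = 4x_1 - 5x_2^2 - 10x_2 + 36.
  reduce S modulo (f_1, f_2, f_3, f_4):
  remainder -25/2x_2 + 25 ≠ 0; add h_5 = -25/2x_2 + 25 to the basis.

The other S-polynomials (S(f_1,f_3), S(f_1,f_4), S(f_2,f_3), S(f_2,f_4), S(f_3,f_4), S(f_1,h_5), S(f_2,h_5), S(f_3,h_5), S(f_4,h_5)) all reduce to 0 modulo the current basis, so we have a Gröbner basis.
Inter-reduce: drop elements whose leading term is divisible by another's, tail-reduce, and make monic.
Reduced Gröbner basis: {x_1 - 1, x_2 - 2}.

Elimination: the polynomial x_2 - 2 lies in the elimination ideal for x_2, so x_2 ∈ {2}. For each such x_2, the remaining basis elements (now univariate) give the rest of the solution.
  x_2 = 2: the earlier basis element becomes x_1 - 1 = 0, giving x_1 = 1 — point (1, 2).
This is the nonlinear analogue of row-reducing a linear system.

{(1, 2)}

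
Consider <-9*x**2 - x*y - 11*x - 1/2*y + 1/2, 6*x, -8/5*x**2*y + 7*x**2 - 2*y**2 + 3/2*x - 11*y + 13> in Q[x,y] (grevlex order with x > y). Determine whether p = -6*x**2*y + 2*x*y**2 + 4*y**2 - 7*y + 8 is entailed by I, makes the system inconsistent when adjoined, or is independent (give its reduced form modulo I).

Adjoining -6*x**2*y + 2*x*y**2 + 4*y**2 - 7*y + 8 makes the ideal the whole ring: the system is inconsistent.

First compute the reduced Gröbner basis of I by Buchberger's algorithm.
f_1 = -9*x**2 - x*y - 11*x - 1/2*y + 1/2, LT = x**2.
f_2 = 6*x, LT = x.
f_3 = -8/5*x**2*y + 7*x**2 - 2*y**2 + 3/2*x - 11*y + 13, LT = x**2*y.

S(f_1,f_2): lcm = x**2. S = 1/9*x*y + 11/9*x + 1/18*y - 1/18.
  leading term x*y: subtract (1/54*y)·f_2 from 1/9*x*y + 11/9*x + 1/18*y - 1/18 → 11/9*x + 1/18*y - 1/18
  leading term x: subtract (11/54)·f_2 from 11/9*x + 1/18*y - 1/18 → 1/18*y - 1/18
  leading term y: no divisor's leading term divides it; move 1/18*y to the remainder.
  leading term 1: no divisor's leading term divides it; move -1/18 to the remainder.
  remainder 1/18*y - 1/18 ≠ 0; add h_4 = 1/18*y - 1/18 to the basis.

The other S-polynomials (S(f_1,f_3), S(f_2,f_3), S(f_1,h_4), S(f_2,h_4), S(f_3,h_4)) all reduce to 0 modulo the current basis, so we have a Gröbner basis.
Inter-reduce: drop elements whose leading term is divisible by another's, tail-reduce, and make monic.
Reduced Gröbner basis: {x, y - 1}.
Label its elements g_1 = x, g_2 = y - 1.

Reduce p = -6*x**2*y + 2*x*y**2 + 4*y**2 - 7*y + 8 modulo G:
  leading term x**2*y: subtract (-6*x*y)·g_1 from -6*x**2*y + 2*x*y**2 + 4*y**2 - 7*y + 8 → 2*x*y**2 + 4*y**2 - 7*y + 8
  leading term x*y**2: subtract (2*y**2)·g_1 from 2*x*y**2 + 4*y**2 - 7*y + 8 → 4*y**2 - 7*y + 8
  leading term y**2: subtract (4*y)·g_2 from 4*y**2 - 7*y + 8 → -3*y + 8
  leading term y: subtract (-3)·g_2 from -3*y + 8 → 5
  leading term 1: no divisor's leading term divides it; move 5 to the remainder.
  normal form = 5.
The normal form is nonzero, so p ∉ I. Since p minus its normal form lies in I, I + (p) = I + (r) where r = 5; decide whether this ideal is the whole ring.
Here r = 5 is a nonzero constant, hence a unit: 1 ∈ I + (p), the Gröbner basis of I + (p) is {1}, and the enlarged system has no common solution — adjoining p is inconsistent.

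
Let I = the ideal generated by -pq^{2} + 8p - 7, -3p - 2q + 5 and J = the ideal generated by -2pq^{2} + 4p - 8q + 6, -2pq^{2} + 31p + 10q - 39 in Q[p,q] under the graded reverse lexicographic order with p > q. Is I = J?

Yes, the ideals are equal.

Equality of ideals is decidable: compute both reduced Gröbner bases (unique for the ordering) and check whether they agree.
Buchberger on the first generating set:
f_1 = -pq^{2} + 8p - 7, LT = pq^{2}.
f_2 = -3p - 2q + 5, LT = p.

S(f_1,f_2): lcm = pq^{2}. S = -\tfrac{2}{3}q^{3} + \tfrac{5}{3}q^{2} - 8p + 7.
  leading term q^{3}: no divisor's leading term divides it; move -\tfrac{2}{3}q^{3} to the remainder.
  leading term q^{2}: no divisor's leading term divides it; move \tfrac{5}{3}q^{2} to the remainder.
  leading term p: subtract (\tfrac{8}{3})·f_2 from -8p + 7 → \tfrac{16}{3}q - \tfrac{19}{3}
  leading term q: no divisor's leading term divides it; move \tfrac{16}{3}q to the remainder.
  leading term 1: no divisor's leading term divides it; move -\tfrac{19}{3} to the remainder.
  remainder -\tfrac{2}{3}q^{3} + \tfrac{5}{3}q^{2} + \tfrac{16}{3}q - \tfrac{19}{3} ≠ 0; add g_3 = -\tfrac{2}{3}q^{3} + \tfrac{5}{3}q^{2} + \tfrac{16}{3}q - \tfrac{19}{3} to the basis.

The other S-polynomials (S(f_1,g_3), S(f_2,g_3)) all reduce to 0 modulo the current basis, so we have a Gröbner basis.
Inter-reduce: drop elements whose leading term is divisible by another's, tail-reduce, and make monic.
Reduced Gröbner basis: {q^{3} - \tfrac{5}{2}q^{2} - 8q + \tfrac{19}{2}, p + \tfrac{2}{3}q - \tfrac{5}{3}}.

Buchberger on the second generating set:
h_1 = -2pq^{2} + 4p - 8q + 6, LT = pq^{2}.
h_2 = -2pq^{2} + 31p + 10q - 39, LT = pq^{2}.

S(h_1,h_2): lcm = pq^{2}. S = \tfrac{27}{2}p + 9q - \tfrac{45}{2}.
  leading term p: no divisor's leading term divides it; move \tfrac{27}{2}p to the remainder.
  leading term q: no divisor's leading term divides it; move 9q to the remainder.
  leading term 1: no divisor's leading term divides it; move -\tfrac{45}{2} to the remainder.
  remainder \tfrac{27}{2}p + 9q - \tfrac{45}{2} ≠ 0; add k_3 = \tfrac{27}{2}p + 9q - \tfrac{45}{2} to the basis.

S(h_1,k_3): lcm = pq^{2}. S = -\tfrac{2}{3}q^{3} + \tfrac{5}{3}q^{2} - 2p + 4q - 3.
  leading term q^{3}: no divisor's leading term divides it; move -\tfrac{2}{3}q^{3} to the remainder.
  leading term q^{2}: no divisor's leading term divides it; move \tfrac{5}{3}q^{2} to the remainder.
  leading term p: subtract (-\tfrac{4}{27})·k_3 from -2p + 4q - 3 → \tfrac{16}{3}q - \tfrac{19}{3}
  leading term q: no divisor's leading term divides it; move \tfrac{16}{3}q to the remainder.
  leading term 1: no divisor's leading term divides it; move -\tfrac{19}{3} to the remainder.
  remainder -\tfrac{2}{3}q^{3} + \tfrac{5}{3}q^{2} + \tfrac{16}{3}q - \tfrac{19}{3} ≠ 0; add k_4 = -\tfrac{2}{3}q^{3} + \tfrac{5}{3}q^{2} + \tfrac{16}{3}q - \tfrac{19}{3} to the basis.

The other S-polynomials (S(h_2,k_3), S(h_1,k_4), S(h_2,k_4), S(k_3,k_4)) all reduce to 0 modulo the current basis, so we have a Gröbner basis.
Inter-reduce: drop elements whose leading term is divisible by another's, tail-reduce, and make monic.
Reduced Gröbner basis: {q^{3} - \tfrac{5}{2}q^{2} - 8q + \tfrac{19}{2}, p + \tfrac{2}{3}q - \tfrac{5}{3}}.

Same reduced basis, so the two generating sets span the same ideal.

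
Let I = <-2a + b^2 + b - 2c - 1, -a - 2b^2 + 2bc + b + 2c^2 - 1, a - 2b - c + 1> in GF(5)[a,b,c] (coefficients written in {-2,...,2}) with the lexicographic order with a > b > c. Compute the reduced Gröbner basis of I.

G = {a - 2b - c + 1, b^2 + 2b + c + 1, bc - b + c^2 - 2c + 1, c^3 + c^2 + 2c + 1}

f_1 = -2a + b^2 + b - 2c - 1, LT = a.
f_2 = -a - 2b^2 + 2bc + b + 2c^2 - 1, LT = a.
f_3 = a - 2b - c + 1, LT = a.

S(f_1,f_2): lcm = a. S = 2bc - 2b + 2c^2 + c + 2.
  leading term bc: no divisor's leading term divides it; move 2bc to the remainder.
  leading term b: no divisor's leading term divides it; move -2b to the remainder.
  leading term c^2: no divisor's leading term divides it; move 2c^2 to the remainder.
  leading term c: no divisor's leading term divides it; move c to the remainder.
  leading term 1: no divisor's leading term divides it; move 2 to the remainder.
  remainder 2bc - 2b + 2c^2 + c + 2 ≠ 0; add g_4 = 2bc - 2b + 2c^2 + c + 2 to the basis.

S(f_1,f_3): lcm = a. S = 2b^2 - b + 2c + 2.
  leading term b^2: no divisor's leading term divides it; move 2b^2 to the remainder.
  leading term b: no divisor's leading term divides it; move -b to the remainder.
  leading term c: no divisor's leading term divides it; move 2c to the remainder.
  leading term 1: no divisor's leading term divides it; move 2 to the remainder.
  remainder 2b^2 - b + 2c + 2 ≠ 0; add g_5 = 2b^2 - b + 2c + 2 to the basis.

S(g_4,g_5): lcm = b^2c. S = -b^2 + bc^2 + bc + b - c^2 - c.
  leading term b^2: subtract (2)·g_5 from -b^2 + bc^2 + bc + b - c^2 - c → bc^2 + bc - 2b - c^2 + 1
  leading term bc^2: subtract (-2c)·g_4 from bc^2 + bc - 2b - c^2 + 1 → 2bc - 2b - c^3 + c^2 - c + 1
  leading term bc: subtract (1)·g_4 from 2bc - 2b - c^3 + c^2 - c + 1 → -c^3 - c^2 - 2c - 1
  leading term c^3: no divisor's leading term divides it; move -c^3 to the remainder.
  leading term c^2: no divisor's leading term divides it; move -c^2 to the remainder.
  leading term c: no divisor's leading term divides it; move -2c to the remainder.
  leading term 1: no divisor's leading term divides it; move -1 to the remainder.
  remainder -c^3 - c^2 - 2c - 1 ≠ 0; add g_6 = -c^3 - c^2 - 2c - 1 to the basis.

The other S-polynomials (S(f_2,f_3), S(f_1,g_4), S(f_2,g_4), S(f_3,g_4), S(f_1,g_5), S(f_2,g_5), S(f_3,g_5), S(f_1,g_6), S(f_2,g_6), S(f_3,g_6), S(g_4,g_6), S(g_5,g_6)) all reduce to 0 modulo the current basis, so we have a Gröbner basis.
Inter-reduce: drop elements whose leading term is divisible by another's, tail-reduce, and make monic.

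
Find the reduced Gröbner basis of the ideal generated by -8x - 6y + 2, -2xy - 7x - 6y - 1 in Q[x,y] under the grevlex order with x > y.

f_1 = -8x - 6y + 2, LT = x.
f_2 = -2xy - 7x - 6y - 1, LT = xy.

S(f_1,f_2): lcm = xy. S = 3/4y^2 - 7/2x - 13/4y - 1/2.
  leading term y^2: no divisor's leading term divides it; move 3/4y^2 to the remainder.
  leading term x: subtract (7/16)·f_1 from -7/2x - 13/4y - 1/2 → -5/8y - 11/8
  leading term y: no divisor's leading term divides it; move -5/8y to the remainder.
  leading term 1: no divisor's leading term divides it; move -11/8 to the remainder.
  remainder 3/4y^2 - 5/8y - 11/8 ≠ 0; add g_3 = 3/4y^2 - 5/8y - 11/8 to the basis.

The other S-polynomials (S(f_1,g_3), S(f_2,g_3)) all reduce to 0 modulo the current basis, so we have a Gröbner basis.
Inter-reduce: drop elements whose leading term is divisible by another's, tail-reduce, and make monic.

G = {y^2 - 5/6y - 11/6, x + 3/4y - 1/4}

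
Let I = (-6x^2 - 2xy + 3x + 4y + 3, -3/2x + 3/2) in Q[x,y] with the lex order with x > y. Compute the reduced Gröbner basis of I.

G = {x - 1, y}

This is the nonlinear analogue of row-reducing a linear system.

f_1 = -6x^2 - 2xy + 3x + 4y + 3, LT = x^2.
f_2 = -3/2x + 3/2, LT = x.

S(f_1,f_2): lcm = x^2. S = 1/3xy + 1/2x - 2/3y - 1/2.
  leading term xy: subtract (-2/9y)·f_2 from 1/3xy + 1/2x - 2/3y - 1/2 → 1/2x - 1/3y - 1/2
  leading term x: subtract (-1/3)·f_2 from 1/2x - 1/3y - 1/2 → -1/3y
  leading term y: no divisor's leading term divides it; move -1/3y to the remainder.
  remainder -1/3y ≠ 0; add g_3 = -1/3y to the basis.

S(f_1,g_3): leading monomials are coprime, so the S-polynomial reduces to 0 (Buchberger's first criterion).
S(f_2,g_3): leading monomials are coprime, so the S-polynomial reduces to 0 (Buchberger's first criterion).
Every S-polynomial of the final basis reduces to 0, so we have a Gröbner basis.
Inter-reduce: drop elements whose leading term is divisible by another's, tail-reduce, and make monic.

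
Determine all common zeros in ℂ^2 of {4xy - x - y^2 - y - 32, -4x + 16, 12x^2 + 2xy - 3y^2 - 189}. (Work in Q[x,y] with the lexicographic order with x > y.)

{(4, 3)}

Compute a lex Gröbner basis by Buchberger's algorithm.
f_1 = 4xy - x - y^2 - y - 32, LT = xy.
f_2 = -4x + 16, LT = x.
f_3 = 12x^2 + 2xy - 3y^2 - 189, LT = x^2.

S(f_1,f_2): lcm = xy. S = -1/4x - 1/4y^2 + 15/4y - 8.
  leading term x: subtract (1/16)·f_2 from -1/4x - 1/4y^2 + 15/4y - 8 → -1/4y^2 + 15/4y - 9
  leading term y^2: no divisor's leading term divides it; move -1/4y^2 to the remainder.
  leading term y: no divisor's leading term divides it; move 15/4y to the remainder.
  leading term 1: no divisor's leading term divides it; move -9 to the remainder.
  remainder -1/4y^2 + 15/4y - 9 ≠ 0; add h_4 = -1/4y^2 + 15/4y - 9 to the basis.

S(f_1,f_3): lcm = x^2y. S = -1/4x^2 - 5/12xy^2 - 1/4xy - 8x + 1/4y^3 + 63/4y.
  leading term x^2: subtract (1/16x)·f_2 from -1/4x^2 - 5/12xy^2 - 1/4xy - 8x + 1/4y^3 + 63/4y → -5/12xy^2 - 1/4xy - 9x + 1/4y^3 + 63/4y
  leading term xy^2: subtract (-5/48y)·f_1 from -5/12xy^2 - 1/4xy - 9x + 1/4y^3 + 63/4y → -17/48xy - 9x + 7/48y^3 - 5/48y^2 + 149/12y
  leading term xy: subtract (-17/192)·f_1 from -17/48xy - 9x + 7/48y^3 - 5/48y^2 + 149/12y → -1745/192x + 7/48y^3 - 37/192y^2 + 789/64y - 17/6
  leading term x: subtract (1745/768)·f_2 from -1745/192x + 7/48y^3 - 37/192y^2 + 789/64y - 17/6 → 7/48y^3 - 37/192y^2 + 789/64y - 627/16
  leading term y^3: subtract (-7/12y)·h_4 from 7/48y^3 - 37/192y^2 + 789/64y - 627/16 → 383/192y^2 + 453/64y - 627/16
  leading term y^2: subtract (-383/48)·h_4 from 383/192y^2 + 453/64y - 627/16 → 37y - 111
  leading term y: no divisor's leading term divides it; move 37y to the remainder.
  leading term 1: no divisor's leading term divides it; move -111 to the remainder.
  remainder 37y - 111 ≠ 0; add h_5 = 37y - 111 to the basis.

The other S-polynomials (S(f_2,f_3), S(f_1,h_4), S(f_2,h_4), S(f_3,h_4), S(f_1,h_5), S(f_2,h_5), S(f_3,h_5), S(h_4,h_5)) all reduce to 0 modulo the current basis, so we have a Gröbner basis.
Inter-reduce: drop elements whose leading term is divisible by another's, tail-reduce, and make monic.
Reduced Gröbner basis: {x - 4, y - 3}.

Since the basis is lex-ordered, y - 3 is univariate in y. Its roots are {3}. Back-substituting each root into the other basis elements fixes the other coordinates.
  y = 3: the earlier basis element becomes x - 4 = 0, giving x = 4 — point (4, 3).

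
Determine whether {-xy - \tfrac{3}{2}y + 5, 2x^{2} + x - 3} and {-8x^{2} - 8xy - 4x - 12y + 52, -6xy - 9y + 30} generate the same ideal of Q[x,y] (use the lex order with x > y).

Equality of ideals is decidable: compute both reduced Gröbner bases (unique for the ordering) and check whether they agree.
Buchberger on the first generating set:
f_1 = -xy - \tfrac{3}{2}y + 5, LT = xy.
f_2 = 2x^{2} + x - 3, LT = x^{2}.

S(f_1,f_2): lcm = x^{2}y. S = xy - 5x + \tfrac{3}{2}y.
  leading term xy: subtract (-1)·f_1 from xy - 5x + \tfrac{3}{2}y → -5x + 5
  leading term x: no divisor's leading term divides it; move -5x to the remainder.
  leading term 1: no divisor's leading term divides it; move 5 to the remainder.
  remainder -5x + 5 ≠ 0; add g_3 = -5x + 5 to the basis.

S(f_1,g_3): lcm = xy. S = \tfrac{5}{2}y - 5.
  leading term y: no divisor's leading term divides it; move \tfrac{5}{2}y to the remainder.
  leading term 1: no divisor's leading term divides it; move -5 to the remainder.
  remainder \tfrac{5}{2}y - 5 ≠ 0; add g_4 = \tfrac{5}{2}y - 5 to the basis.

S(f_2,g_3): lcm = x^{2}. S = \tfrac{3}{2}x - \tfrac{3}{2}.
  leading term x: subtract (-\tfrac{3}{10})·g_3 from \tfrac{3}{2}x - \tfrac{3}{2} → 0
  remainder 0.

S(f_1,g_4): lcm = xy. S = 2x + \tfrac{3}{2}y - 5.
  leading term x: subtract (-\tfrac{2}{5})·g_3 from 2x + \tfrac{3}{2}y - 5 → \tfrac{3}{2}y - 3
  leading term y: subtract (\tfrac{3}{5})·g_4 from \tfrac{3}{2}y - 3 → 0
  remainder 0.

S(f_2,g_4): leading monomials are coprime, so the S-polynomial reduces to 0 (Buchberger's first criterion).
S(g_3,g_4): leading monomials are coprime, so the S-polynomial reduces to 0 (Buchberger's first criterion).
Every S-polynomial of the final basis reduces to 0, so we have a Gröbner basis.
Inter-reduce: drop elements whose leading term is divisible by another's, tail-reduce, and make monic.
Reduced Gröbner basis: {x - 1, y - 2}.

Buchberger on the second generating set:
h_1 = -8x^{2} - 8xy - 4x - 12y + 52, LT = x^{2}.
h_2 = -6xy - 9y + 30, LT = xy.

S(h_1,h_2): lcm = x^{2}y. S = xy^{2} - xy + 5x + \tfrac{3}{2}y^{2} - \tfrac{13}{2}y.
  leading term xy^{2}: subtract (-\tfrac{1}{6}y)·h_2 from xy^{2} - xy + 5x + \tfrac{3}{2}y^{2} - \tfrac{13}{2}y → -xy + 5x - \tfrac{3}{2}y
  leading term xy: subtract (\tfrac{1}{6})·h_2 from -xy + 5x - \tfrac{3}{2}y → 5x - 5
  leading term x: no divisor's leading term divides it; move 5x to the remainder.
  leading term 1: no divisor's leading term divides it; move -5 to the remainder.
  remainder 5x - 5 ≠ 0; add k_3 = 5x - 5 to the basis.

S(h_1,k_3): lcm = x^{2}. S = xy + \tfrac{3}{2}x + \tfrac{3}{2}y - \tfrac{13}{2}.
  leading term xy: subtract (-\tfrac{1}{6})·h_2 from xy + \tfrac{3}{2}x + \tfrac{3}{2}y - \tfrac{13}{2} → \tfrac{3}{2}x - \tfrac{3}{2}
  leading term x: subtract (\tfrac{3}{10})·k_3 from \tfrac{3}{2}x - \tfrac{3}{2} → 0
  remainder 0.

S(h_2,k_3): lcm = xy. S = \tfrac{5}{2}y - 5.
  leading term y: no divisor's leading term divides it; move \tfrac{5}{2}y to the remainder.
  leading term 1: no divisor's leading term divides it; move -5 to the remainder.
  remainder \tfrac{5}{2}y - 5 ≠ 0; add k_4 = \tfrac{5}{2}y - 5 to the basis.

S(h_1,k_4): leading monomials are coprime, so the S-polynomial reduces to 0 (Buchberger's first criterion).
S(h_2,k_4): lcm = xy. S = 2x + \tfrac{3}{2}y - 5.
  leading term x: subtract (\tfrac{2}{5})·k_3 from 2x + \tfrac{3}{2}y - 5 → \tfrac{3}{2}y - 3
  leading term y: subtract (\tfrac{3}{5})·k_4 from \tfrac{3}{2}y - 3 → 0
  remainder 0.

S(k_3,k_4): leading monomials are coprime, so the S-polynomial reduces to 0 (Buchberger's first criterion).
Every S-polynomial of the final basis reduces to 0, so we have a Gröbner basis.
Inter-reduce: drop elements whose leading term is divisible by another's, tail-reduce, and make monic.
Reduced Gröbner basis: {x - 1, y - 2}.

The two bases agree; hence the ideals are identical.

Yes, the ideals are equal.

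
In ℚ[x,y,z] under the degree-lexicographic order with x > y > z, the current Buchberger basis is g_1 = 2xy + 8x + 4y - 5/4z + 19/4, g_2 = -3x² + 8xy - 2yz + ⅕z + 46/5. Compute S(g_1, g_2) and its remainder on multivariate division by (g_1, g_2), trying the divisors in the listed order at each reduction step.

lcm(LM(g_1), LM(g_2)) = x²y.
S = (lcm/LT(g_1))·g_1 − (lcm/LT(g_2))·g_2 = 8/3xy² - ⅔y²z + 4x² + 2xy - ⅝xz + 1/15yz + 19/8x + 46/15y.
Reduce S modulo (g_1, g_2) in that order:
  leading term xy²: subtract (4/3y)·g_1 from 8/3xy² - ⅔y²z + 4x² + 2xy - ⅝xz + 1/15yz + 19/8x + 46/15y → -⅔y²z + 4x² - 26/3xy - ⅝xz - 16/3y² + 26/15yz + 19/8x - 49/15y
  leading term y²z: no divisor's leading term divides it; move -⅔y²z to the remainder.
  leading term x²: subtract (-4/3)·g_2 from 4x² - 26/3xy - ⅝xz - 16/3y² + 26/15yz + 19/8x - 49/15y → 2xy - ⅝xz - 16/3y² - 14/15yz + 19/8x - 49/15y + 4/15z + 184/15
  leading term xy: subtract (1)·g_1 from 2xy - ⅝xz - 16/3y² - 14/15yz + 19/8x - 49/15y + 4/15z + 184/15 → -⅝xz - 16/3y² - 14/15yz - 45/8x - 109/15y + 91/60z + 451/60
  leading term xz: no divisor's leading term divides it; move -⅝xz to the remainder.
  leading term y²: no divisor's leading term divides it; move -16/3y² to the remainder.
  leading term yz: no divisor's leading term divides it; move -14/15yz to the remainder.
  leading term x: no divisor's leading term divides it; move -45/8x to the remainder.
  leading term y: no divisor's leading term divides it; move -109/15y to the remainder.
  leading term z: no divisor's leading term divides it; move 91/60z to the remainder.
  leading term 1: no divisor's leading term divides it; move 451/60 to the remainder.
The remainder -⅔y²z - ⅝xz - 16/3y² - 14/15yz - 45/8x - 109/15y + 91/60z + 451/60 is nonzero, so it would be added as the next basis element.

S(g_1, g_2) = 8/3xy² - ⅔y²z + 4x² + 2xy - ⅝xz + 1/15yz + 19/8x + 46/15y; remainder on division = -⅔y²z - ⅝xz - 16/3y² - 14/15yz - 45/8x - 109/15y + 91/60z + 451/60.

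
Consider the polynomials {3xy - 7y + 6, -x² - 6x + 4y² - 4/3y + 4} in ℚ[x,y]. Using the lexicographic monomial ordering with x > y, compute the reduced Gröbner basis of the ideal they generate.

G = {x + 2y³ - ⅔y² - 139/18y + 25/3, y⁴ - ⅓y³ - 139/36y² + 16/3y - 1}

f_1 = 3xy - 7y + 6, LT = xy.
f_2 = -x² - 6x + 4y² - 4/3y + 4, LT = x².

S(f_1,f_2): lcm = x²y. S = -25/3xy + 2x + 4y³ - 4/3y² + 4y.
  reduce S modulo (f_1, f_2):
  remainder 2x + 4y³ - 4/3y² - 139/9y + 50/3 ≠ 0; add g_3 = 2x + 4y³ - 4/3y² - 139/9y + 50/3 to the basis.

S(f_1,g_3): lcm = xy. S = -2y⁴ + ⅔y³ + 139/18y² - 32/3y + 2.
  reduce S modulo (f_1, f_2, g_3):
  remainder -2y⁴ + ⅔y³ + 139/18y² - 32/3y + 2 ≠ 0; add g_4 = -2y⁴ + ⅔y³ + 139/18y² - 32/3y + 2 to the basis.

The other S-polynomials (S(f_2,g_3), S(f_1,g_4), S(f_2,g_4), S(g_3,g_4)) all reduce to 0 modulo the current basis, so we have a Gröbner basis.
Inter-reduce: drop elements whose leading term is divisible by another's, tail-reduce, and make monic.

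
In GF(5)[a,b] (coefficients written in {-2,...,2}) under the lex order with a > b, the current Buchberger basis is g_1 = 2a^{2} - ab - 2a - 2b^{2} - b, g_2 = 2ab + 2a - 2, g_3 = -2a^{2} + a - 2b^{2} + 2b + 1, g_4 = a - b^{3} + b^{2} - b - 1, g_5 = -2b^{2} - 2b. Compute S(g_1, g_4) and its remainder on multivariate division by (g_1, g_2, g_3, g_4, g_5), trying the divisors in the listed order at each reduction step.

lcm(LM(g_1), LM(g_4)) = a^{2}.
S = (lcm/LT(g_1))·g_1 − (lcm/LT(g_4))·g_4 = ab^{3} - ab^{2} - 2ab - b^{2} + 2b.
Reduce S modulo (g_1, g_2, g_3, g_4, g_5) in that order:
  leading term ab^{3}: subtract (-2b^{2})·g_2 from ab^{3} - ab^{2} - 2ab - b^{2} + 2b → -2ab^{2} - 2ab + 2b
  leading term ab^{2}: subtract (-b)·g_2 from -2ab^{2} - 2ab + 2b → 0
The remainder is 0, so this S-polynomial contributes no new basis element.

S(g_1, g_4) = ab^{3} - ab^{2} - 2ab - b^{2} + 2b; remainder on division = 0.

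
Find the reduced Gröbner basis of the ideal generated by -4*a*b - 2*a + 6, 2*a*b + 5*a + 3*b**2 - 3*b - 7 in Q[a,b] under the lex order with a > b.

G = {a + 3/4*b**2 - 3/4*b - 1, b**3 - 1/2*b**2 - 11/6*b + 4/3}

f_1 = -4*a*b - 2*a + 6, LT = a*b.
f_2 = 2*a*b + 5*a + 3*b**2 - 3*b - 7, LT = a*b.

S(f_1,f_2): lcm = a*b. S = -2*a - 3/2*b**2 + 3/2*b + 2.
  leading term a: no divisor's leading term divides it; move -2*a to the remainder.
  leading term b**2: no divisor's leading term divides it; move -3/2*b**2 to the remainder.
  leading term b: no divisor's leading term divides it; move 3/2*b to the remainder.
  leading term 1: no divisor's leading term divides it; move 2 to the remainder.
  remainder -2*a - 3/2*b**2 + 3/2*b + 2 ≠ 0; add g_3 = -2*a - 3/2*b**2 + 3/2*b + 2 to the basis.

S(f_1,g_3): lcm = a*b. S = 1/2*a - 3/4*b**3 + 3/4*b**2 + b - 3/2.
  leading term a: subtract (-1/4)·g_3 from 1/2*a - 3/4*b**3 + 3/4*b**2 + b - 3/2 → -3/4*b**3 + 3/8*b**2 + 11/8*b - 1
  leading term b**3: no divisor's leading term divides it; move -3/4*b**3 to the remainder.
  leading term b**2: no divisor's leading term divides it; move 3/8*b**2 to the remainder.
  leading term b: no divisor's leading term divides it; move 11/8*b to the remainder.
  leading term 1: no divisor's leading term divides it; move -1 to the remainder.
  remainder -3/4*b**3 + 3/8*b**2 + 11/8*b - 1 ≠ 0; add g_4 = -3/4*b**3 + 3/8*b**2 + 11/8*b - 1 to the basis.

The other S-polynomials (S(f_2,g_3), S(f_1,g_4), S(f_2,g_4), S(g_3,g_4)) all reduce to 0 modulo the current basis, so we have a Gröbner basis.
Inter-reduce: drop elements whose leading term is divisible by another's, tail-reduce, and make monic.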